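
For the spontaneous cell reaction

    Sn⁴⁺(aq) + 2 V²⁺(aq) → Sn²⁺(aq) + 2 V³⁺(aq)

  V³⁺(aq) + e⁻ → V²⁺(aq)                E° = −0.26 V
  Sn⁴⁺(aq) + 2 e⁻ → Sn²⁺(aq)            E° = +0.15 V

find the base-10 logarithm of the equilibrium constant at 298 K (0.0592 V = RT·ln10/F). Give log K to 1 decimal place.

log K = 13.9

The Sn⁴⁺/Sn²⁺ couple is reduced (cathode); E°cell = +0.15 − (−0.26) = +0.41 V with n = 2.
At equilibrium E = 0, so log K = nE°cell / 0.0592 = (2)(+0.41) / 0.0592 = 13.9.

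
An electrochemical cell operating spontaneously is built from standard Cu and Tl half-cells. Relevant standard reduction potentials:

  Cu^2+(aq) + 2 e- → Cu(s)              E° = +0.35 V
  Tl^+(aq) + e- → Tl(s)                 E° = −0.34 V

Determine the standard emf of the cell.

The Cu²⁺/Cu couple has the higher E°, so Cu ion is reduced (cathode) and Tl is oxidized (anode).
E°cell = E°(cathode) − E°(anode) = +0.35 − (−0.34) = +0.69 V.

+0.69 V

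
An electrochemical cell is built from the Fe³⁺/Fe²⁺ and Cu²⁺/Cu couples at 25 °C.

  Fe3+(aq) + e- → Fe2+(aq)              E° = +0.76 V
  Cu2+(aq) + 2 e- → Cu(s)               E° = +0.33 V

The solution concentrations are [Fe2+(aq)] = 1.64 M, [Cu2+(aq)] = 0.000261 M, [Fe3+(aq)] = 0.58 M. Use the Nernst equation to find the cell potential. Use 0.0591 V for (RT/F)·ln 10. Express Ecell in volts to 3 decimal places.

+0.509 V

Since E°(Fe³⁺/Fe²⁺) > E°(Cu²⁺/Cu), Fe³⁺/Fe²⁺ serves as the cathode.
E°cell = +0.76 − (+0.33) = +0.43 V, with n = 2 electrons transferred.
Balancing gives 2 Fe3+(aq) + Cu(s) → 2 Fe2+(aq) + Cu2+(aq); hence Q = ([Fe2+(aq)]^2·[Cu2+(aq)]) / [Fe3+(aq)]^2 = 0.00209 (log Q = −2.681).
By the Nernst equation, E = +0.43 − (0.0591/2)·(−2.681) = +0.509 V.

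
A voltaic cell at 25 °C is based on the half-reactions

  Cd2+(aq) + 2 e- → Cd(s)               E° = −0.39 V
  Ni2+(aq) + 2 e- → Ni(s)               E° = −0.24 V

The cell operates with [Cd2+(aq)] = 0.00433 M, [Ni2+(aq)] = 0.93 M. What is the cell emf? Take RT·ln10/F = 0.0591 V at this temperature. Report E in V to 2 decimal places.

+0.22 V

The Ni²⁺/Ni couple has the more positive E°, so it is the cathode; Cd²⁺/Cd is the anode.
The standard potential is −0.24 − (−0.39) = +0.15 V and the balanced reaction transfers n = 2 electrons.
Balancing gives Ni2+(aq) + Cd(s) → Ni(s) + Cd2+(aq); hence Q = [Cd2+(aq)] / [Ni2+(aq)] = 0.00466 (log Q = −2.332).
Applying E = E° − (RT ln10/nF)·log Q gives +0.15 − (0.0591/2)(−2.332) = +0.22 V.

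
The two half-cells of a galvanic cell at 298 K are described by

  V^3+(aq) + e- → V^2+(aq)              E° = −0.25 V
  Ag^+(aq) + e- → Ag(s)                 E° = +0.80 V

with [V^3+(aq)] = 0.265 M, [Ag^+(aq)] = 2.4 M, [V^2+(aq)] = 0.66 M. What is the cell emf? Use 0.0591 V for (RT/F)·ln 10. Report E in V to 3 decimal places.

+1.096 V

Since E°(Ag⁺/Ag) > E°(V³⁺/V²⁺), Ag⁺/Ag serves as the cathode.
The standard potential is +0.80 − (−0.25) = +1.05 V and the balanced reaction transfers n = 1 electron.
For the overall reaction Ag^+(aq) + V^2+(aq) → Ag(s) + V^3+(aq), Q = [V^3+(aq)] / ([Ag^+(aq)]·[V^2+(aq)]) = 0.167, giving log Q = −0.777.
By the Nernst equation, E = +1.05 − (0.0591/1)·(−0.777) = +1.096 V.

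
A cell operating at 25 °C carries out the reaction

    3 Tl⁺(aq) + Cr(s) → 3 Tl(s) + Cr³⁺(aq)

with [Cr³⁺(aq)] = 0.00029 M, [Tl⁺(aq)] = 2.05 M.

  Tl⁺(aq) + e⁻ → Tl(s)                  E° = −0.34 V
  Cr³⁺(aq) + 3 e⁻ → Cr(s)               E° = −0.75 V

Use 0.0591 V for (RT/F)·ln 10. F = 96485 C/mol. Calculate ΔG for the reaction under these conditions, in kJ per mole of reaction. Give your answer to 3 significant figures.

The standard cell potential is −0.34 − (−0.75) = +0.41 V, with n = 3 electrons in the balanced equation.
Q = [Cr³⁺(aq)] / [Tl⁺(aq)]^3 = 3.37×10^−5, so log Q = −4.473 and E = +0.41 − (0.0591/3)(−4.473) = +0.4981 V.
Then ΔG = −nFE = −3 × 96485 × +0.4981 J/mol = −144 kJ/mol.

−144 kJ/mol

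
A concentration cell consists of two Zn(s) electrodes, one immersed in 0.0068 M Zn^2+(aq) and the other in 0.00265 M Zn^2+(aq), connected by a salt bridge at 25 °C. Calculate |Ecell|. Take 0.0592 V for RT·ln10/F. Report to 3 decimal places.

For a concentration cell E°cell = 0, since both electrodes use the same couple.
The compartment with the higher Zn^2+(aq) concentration (0.0068 M) acts as the cathode; ions are reduced there and produced at the dilute (0.00265 M) anode.
With n = 2, Ecell = −(0.0592/2)·log([dilute]/[conc]) = −(0.0592/2)·log(0.00265/0.0068) = +0.012 V.

0.012 V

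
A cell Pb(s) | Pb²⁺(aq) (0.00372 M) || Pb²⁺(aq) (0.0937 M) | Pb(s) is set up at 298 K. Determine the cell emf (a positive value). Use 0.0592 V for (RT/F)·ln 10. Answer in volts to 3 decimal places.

For a concentration cell E°cell = 0, since both electrodes use the same couple.
The compartment with the higher Pb²⁺(aq) concentration (0.0937 M) acts as the cathode; ions are reduced there and produced at the dilute (0.00372 M) anode.
With n = 2, Ecell = −(0.0592/2)·log([dilute]/[conc]) = −(0.0592/2)·log(0.00372/0.0937) = +0.041 V.

0.041 V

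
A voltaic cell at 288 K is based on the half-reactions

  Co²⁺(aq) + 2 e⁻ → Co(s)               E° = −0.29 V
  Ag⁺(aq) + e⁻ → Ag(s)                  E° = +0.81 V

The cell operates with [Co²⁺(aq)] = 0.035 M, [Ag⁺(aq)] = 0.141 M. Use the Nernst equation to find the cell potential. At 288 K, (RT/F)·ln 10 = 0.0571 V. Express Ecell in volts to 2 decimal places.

Ag⁺/Ag is reduced (cathode, E° = +0.81 V) and Co²⁺/Co is oxidized (anode).
E°cell = +0.81 − (−0.29) = +1.10 V, with n = 2 electrons transferred.
Balancing gives 2 Ag⁺(aq) + Co(s) → 2 Ag(s) + Co²⁺(aq); hence Q = [Co²⁺(aq)] / [Ag⁺(aq)]^2 = 1.76 (log Q = 0.246).
By the Nernst equation, E = +1.10 − (0.0571/2)·(0.246) = +1.09 V.

+1.09 V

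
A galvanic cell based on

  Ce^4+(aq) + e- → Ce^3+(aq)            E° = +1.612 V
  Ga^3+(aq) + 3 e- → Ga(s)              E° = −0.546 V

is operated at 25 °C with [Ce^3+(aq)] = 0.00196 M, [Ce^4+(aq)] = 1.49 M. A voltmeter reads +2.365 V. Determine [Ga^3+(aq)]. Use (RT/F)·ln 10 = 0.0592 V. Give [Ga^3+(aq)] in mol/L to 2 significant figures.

Ce⁴⁺/Ce³⁺ is the cathode (higher E°); E°cell = +1.612 − (−0.546) = +2.158 V with n = 3.
Since E = E° − (0.0592/n)·log Q, log Q = n(E° − E)/0.0592 = −10.490.
Balancing electrons gives 3 Ce^4+(aq) + Ga(s) → 3 Ce^3+(aq) + Ga^3+(aq); thus Q = ([Ce^3+(aq)]^3·[Ga^3+(aq)]) / [Ce^4+(aq)]^3.
Solving for the unknown gives log [Ga^3+(aq)] = −1.847, so [Ga^3+(aq)] ≈ 0.014 M.

0.014 M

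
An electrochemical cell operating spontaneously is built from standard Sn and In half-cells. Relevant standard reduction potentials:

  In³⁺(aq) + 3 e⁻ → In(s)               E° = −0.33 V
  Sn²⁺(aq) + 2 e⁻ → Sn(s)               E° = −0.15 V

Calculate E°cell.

The Sn²⁺/Sn couple has the higher E°, so Sn ion is reduced (cathode) and In is oxidized (anode).
E°cell = E°(cathode) − E°(anode) = −0.15 − (−0.33) = +0.18 V.

+0.18 V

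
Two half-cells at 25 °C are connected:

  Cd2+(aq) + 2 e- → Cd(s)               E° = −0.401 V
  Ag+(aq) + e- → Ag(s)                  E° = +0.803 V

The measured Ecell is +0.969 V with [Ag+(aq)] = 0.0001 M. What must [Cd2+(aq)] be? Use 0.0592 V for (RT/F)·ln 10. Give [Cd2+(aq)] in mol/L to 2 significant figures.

0.87 M

Ag⁺/Ag is the cathode (higher E°); E°cell = +0.803 − (−0.401) = +1.204 V with n = 2.
Since E = E° − (0.0592/n)·log Q, log Q = n(E° − E)/0.0592 = 7.939.
Balancing electrons gives 2 Ag+(aq) + Cd(s) → 2 Ag(s) + Cd2+(aq); thus Q = [Cd2+(aq)] / [Ag+(aq)]^2.
Substituting the known concentrations and solving, log [Cd2+(aq)] = −0.061 and [Cd2+(aq)] = 0.87 M.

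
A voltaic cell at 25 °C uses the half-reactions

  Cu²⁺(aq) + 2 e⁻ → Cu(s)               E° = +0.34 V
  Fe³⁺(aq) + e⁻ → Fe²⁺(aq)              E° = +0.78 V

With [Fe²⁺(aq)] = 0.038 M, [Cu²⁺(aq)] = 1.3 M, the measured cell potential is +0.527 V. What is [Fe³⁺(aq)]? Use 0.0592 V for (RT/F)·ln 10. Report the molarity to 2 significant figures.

1.3 M

Fe³⁺/Fe²⁺ is the cathode (higher E°); E°cell = +0.78 − (+0.34) = +0.44 V with n = 2.
Since E = E° − (0.0592/n)·log Q, log Q = n(E° − E)/0.0592 = −2.939.
For 2 Fe³⁺(aq) + Cu(s) → 2 Fe²⁺(aq) + Cu²⁺(aq), the reaction quotient is Q = ([Fe²⁺(aq)]^2·[Cu²⁺(aq)]) / [Fe³⁺(aq)]^2.
Solving for the unknown gives log [Fe³⁺(aq)] = 0.106, so [Fe³⁺(aq)] ≈ 1.3 M.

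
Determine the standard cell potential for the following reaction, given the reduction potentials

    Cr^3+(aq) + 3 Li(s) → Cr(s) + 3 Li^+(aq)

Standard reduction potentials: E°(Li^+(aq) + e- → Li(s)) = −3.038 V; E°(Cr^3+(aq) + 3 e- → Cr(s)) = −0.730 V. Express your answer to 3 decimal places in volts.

+2.308 V

Cr^3+(aq) gains electrons, so the Cr³⁺/Cr couple is the cathode; the Li⁺/Li couple is the anode.
E°cell = E°(cathode) − E°(anode) = −0.730 − (−3.038) = +2.308 V.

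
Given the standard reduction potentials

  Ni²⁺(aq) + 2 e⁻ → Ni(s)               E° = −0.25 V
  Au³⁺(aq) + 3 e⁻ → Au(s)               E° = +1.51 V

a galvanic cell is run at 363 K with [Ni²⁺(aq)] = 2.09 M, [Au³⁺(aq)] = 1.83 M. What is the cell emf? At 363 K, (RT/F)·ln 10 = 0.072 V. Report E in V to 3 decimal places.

+1.755 V

Since E°(Au³⁺/Au) > E°(Ni²⁺/Ni), Au³⁺/Au serves as the cathode.
E°cell = E°cat − E°an = +1.51 − (−0.25) = +1.76 V; n = 6.
Balancing gives 2 Au³⁺(aq) + 3 Ni(s) → 2 Au(s) + 3 Ni²⁺(aq); hence Q = [Ni²⁺(aq)]^3 / [Au³⁺(aq)]^2 = 2.73 (log Q = 0.436).
By the Nernst equation, E = +1.76 − (0.072/6)·(0.436) = +1.755 V.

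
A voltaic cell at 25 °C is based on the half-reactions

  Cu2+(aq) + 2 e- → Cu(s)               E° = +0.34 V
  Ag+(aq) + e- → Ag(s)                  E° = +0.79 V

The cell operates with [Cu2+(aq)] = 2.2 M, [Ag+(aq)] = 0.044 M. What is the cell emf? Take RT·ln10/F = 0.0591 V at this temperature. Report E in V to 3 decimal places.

+0.360 V

Since E°(Ag⁺/Ag) > E°(Cu²⁺/Cu), Ag⁺/Ag serves as the cathode.
E°cell = +0.79 − (+0.34) = +0.45 V, with n = 2 electrons transferred.
Balancing gives 2 Ag+(aq) + Cu(s) → 2 Ag(s) + Cu2+(aq); hence Q = [Cu2+(aq)] / [Ag+(aq)]^2 = 1.14×10^3 (log Q = 3.056).
By the Nernst equation, E = +0.45 − (0.0591/2)·(3.056) = +0.360 V.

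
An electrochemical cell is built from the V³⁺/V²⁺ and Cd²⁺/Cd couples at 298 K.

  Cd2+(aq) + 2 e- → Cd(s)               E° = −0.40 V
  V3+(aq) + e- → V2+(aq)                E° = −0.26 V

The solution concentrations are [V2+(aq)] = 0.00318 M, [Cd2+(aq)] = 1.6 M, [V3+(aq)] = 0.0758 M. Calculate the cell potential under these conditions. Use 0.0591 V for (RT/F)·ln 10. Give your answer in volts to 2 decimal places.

+0.22 V

V³⁺/V²⁺ is reduced (cathode, E° = −0.26 V) and Cd²⁺/Cd is oxidized (anode).
E°cell = E°cat − E°an = −0.26 − (−0.40) = +0.14 V; n = 2.
The balanced reaction is 2 V3+(aq) + Cd(s) → 2 V2+(aq) + Cd2+(aq), so Q = ([V2+(aq)]^2·[Cd2+(aq)]) / [V3+(aq)]^2 = 0.00282 and log Q = −2.550.
Applying E = E° − (RT ln10/nF)·log Q gives +0.14 − (0.0591/2)(−2.550) = +0.22 V.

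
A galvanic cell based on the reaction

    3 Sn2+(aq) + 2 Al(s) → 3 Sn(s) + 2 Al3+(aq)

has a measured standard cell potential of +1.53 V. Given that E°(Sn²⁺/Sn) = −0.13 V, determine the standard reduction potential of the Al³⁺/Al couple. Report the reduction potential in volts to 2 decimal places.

In the reaction as written the Sn²⁺/Sn couple is reduced (cathode) and Al³⁺/Al is oxidized (anode), so E°cell = E°(Sn²⁺/Sn) − E°(Al³⁺/Al).
E°(Al³⁺/Al) = E°(cathode) − E°cell = −0.13 − (+1.53) = −1.66 V.

−1.66 V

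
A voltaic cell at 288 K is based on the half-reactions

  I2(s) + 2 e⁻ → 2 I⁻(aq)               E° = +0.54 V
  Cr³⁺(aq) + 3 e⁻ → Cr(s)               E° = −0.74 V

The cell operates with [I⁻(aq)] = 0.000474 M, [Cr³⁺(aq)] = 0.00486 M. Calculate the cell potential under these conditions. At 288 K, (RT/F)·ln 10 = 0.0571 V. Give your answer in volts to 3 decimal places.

The I₂/I⁻ couple has the more positive E°, so it is the cathode; Cr³⁺/Cr is the anode.
The standard potential is +0.54 − (−0.74) = +1.28 V and the balanced reaction transfers n = 6 electrons.
The balanced reaction is 3 I2(s) + 2 Cr(s) → 6 I⁻(aq) + 2 Cr³⁺(aq), so Q = [I⁻(aq)]^6·[Cr³⁺(aq)]^2 = 2.68×10^−25 and log Q = −24.572.
Applying E = E° − (RT ln10/nF)·log Q gives +1.28 − (0.0571/6)(−24.572) = +1.514 V.

+1.514 V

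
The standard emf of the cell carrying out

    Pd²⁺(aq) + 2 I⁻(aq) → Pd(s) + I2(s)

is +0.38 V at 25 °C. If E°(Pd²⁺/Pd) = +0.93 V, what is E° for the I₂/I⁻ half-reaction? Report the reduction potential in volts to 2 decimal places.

In the reaction as written the Pd²⁺/Pd couple is reduced (cathode) and I₂/I⁻ is oxidized (anode), so E°cell = E°(Pd²⁺/Pd) − E°(I₂/I⁻).
E°(I₂/I⁻) = E°(cathode) − E°cell = +0.93 − (+0.38) = +0.55 V.

+0.55 V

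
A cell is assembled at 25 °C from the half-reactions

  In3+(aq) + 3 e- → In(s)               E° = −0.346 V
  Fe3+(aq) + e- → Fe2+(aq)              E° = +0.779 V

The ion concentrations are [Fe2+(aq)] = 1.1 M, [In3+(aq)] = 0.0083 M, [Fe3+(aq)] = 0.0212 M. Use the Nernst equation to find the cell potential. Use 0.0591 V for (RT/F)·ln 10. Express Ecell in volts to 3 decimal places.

+1.065 V

The Fe³⁺/Fe²⁺ couple has the more positive E°, so it is the cathode; In³⁺/In is the anode.
E°cell = +0.779 − (−0.346) = +1.125 V, with n = 3 electrons transferred.
Balancing gives 3 Fe3+(aq) + In(s) → 3 Fe2+(aq) + In3+(aq); hence Q = ([Fe2+(aq)]^3·[In3+(aq)]) / [Fe3+(aq)]^3 = 1.16×10^3 (log Q = 3.064).
E = E° − (0.0591/n)·log Q = +1.125 − (0.0591/3)(3.064) = +1.065 V.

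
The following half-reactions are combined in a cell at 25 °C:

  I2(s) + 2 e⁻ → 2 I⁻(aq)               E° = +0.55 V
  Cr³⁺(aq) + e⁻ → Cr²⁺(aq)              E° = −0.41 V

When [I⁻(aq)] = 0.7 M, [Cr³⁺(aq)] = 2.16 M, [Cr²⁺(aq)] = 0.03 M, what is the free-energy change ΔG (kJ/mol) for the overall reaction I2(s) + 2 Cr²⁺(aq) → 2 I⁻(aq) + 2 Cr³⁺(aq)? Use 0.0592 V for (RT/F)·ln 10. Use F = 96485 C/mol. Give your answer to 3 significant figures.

−166 kJ/mol

E°cell = +0.55 − (−0.41) = +0.96 V; the balanced reaction transfers n = 2 electrons.
The reaction quotient is ([I⁻(aq)]^2·[Cr³⁺(aq)]^2) / [Cr²⁺(aq)]^2 = 2.54×10^3; by Nernst, E = +0.96 − (0.0592/2)(3.405) = +0.8592 V.
ΔG = −nFE = −(2)(96485)(+0.8592) J/mol = −166 kJ/mol.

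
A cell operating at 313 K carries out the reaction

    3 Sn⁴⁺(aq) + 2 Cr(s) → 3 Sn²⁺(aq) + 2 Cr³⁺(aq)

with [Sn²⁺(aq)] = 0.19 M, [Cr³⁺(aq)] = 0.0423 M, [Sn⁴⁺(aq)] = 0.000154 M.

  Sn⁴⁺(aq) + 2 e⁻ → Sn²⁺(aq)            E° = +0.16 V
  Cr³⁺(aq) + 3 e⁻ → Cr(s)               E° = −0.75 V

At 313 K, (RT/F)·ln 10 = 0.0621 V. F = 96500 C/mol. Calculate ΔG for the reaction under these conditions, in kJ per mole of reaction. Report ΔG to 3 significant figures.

−488 kJ/mol

The standard cell potential is +0.16 − (−0.75) = +0.91 V, with n = 6 electrons in the balanced equation.
The reaction quotient is ([Sn²⁺(aq)]^3·[Cr³⁺(aq)]^2) / [Sn⁴⁺(aq)]^3 = 3.36×10^6; by Nernst, E = +0.91 − (0.0621/6)(6.526) = +0.8425 V.
Then ΔG = −nFE = −6 × 96500 × +0.8425 J/mol = −488 kJ/mol.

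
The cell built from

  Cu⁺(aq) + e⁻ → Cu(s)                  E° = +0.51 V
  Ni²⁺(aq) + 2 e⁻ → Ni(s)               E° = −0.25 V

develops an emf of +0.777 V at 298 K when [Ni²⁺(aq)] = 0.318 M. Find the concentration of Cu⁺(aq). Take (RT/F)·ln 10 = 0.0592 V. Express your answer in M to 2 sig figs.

1.1 M

Cu⁺/Cu is the cathode (higher E°); E°cell = +0.51 − (−0.25) = +0.76 V with n = 2.
Rearranging E = E° − (0.0592/n)·log Q gives log Q = 2(+0.76 − (+0.777))/0.0592 = −0.574.
Balancing electrons gives 2 Cu⁺(aq) + Ni(s) → 2 Cu(s) + Ni²⁺(aq); thus Q = [Ni²⁺(aq)] / [Cu⁺(aq)]^2.
Solving for the unknown gives log [Cu⁺(aq)] = 0.038, so [Cu⁺(aq)] ≈ 1.1 M.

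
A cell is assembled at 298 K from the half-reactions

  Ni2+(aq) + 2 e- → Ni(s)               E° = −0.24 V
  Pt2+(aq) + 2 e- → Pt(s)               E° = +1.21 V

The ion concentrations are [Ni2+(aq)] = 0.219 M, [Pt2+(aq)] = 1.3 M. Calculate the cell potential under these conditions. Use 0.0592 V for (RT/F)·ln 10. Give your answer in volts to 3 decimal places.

The Pt²⁺/Pt couple has the more positive E°, so it is the cathode; Ni²⁺/Ni is the anode.
E°cell = E°cat − E°an = +1.21 − (−0.24) = +1.45 V; n = 2.
For the overall reaction Pt2+(aq) + Ni(s) → Pt(s) + Ni2+(aq), Q = [Ni2+(aq)] / [Pt2+(aq)] = 0.168, giving log Q = −0.773.
By the Nernst equation, E = +1.45 − (0.0592/2)·(−0.773) = +1.473 V.

+1.473 V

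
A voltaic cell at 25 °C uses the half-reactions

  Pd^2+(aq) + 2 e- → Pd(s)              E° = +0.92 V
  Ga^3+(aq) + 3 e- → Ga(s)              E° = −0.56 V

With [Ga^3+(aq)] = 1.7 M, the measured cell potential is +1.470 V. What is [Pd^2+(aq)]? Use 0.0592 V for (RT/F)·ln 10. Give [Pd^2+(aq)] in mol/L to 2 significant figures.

0.65 M

The Pd²⁺/Pd couple has the larger reduction potential, so it is the cathode: E°cell = +0.92 − (−0.56) = +1.48 V and n = 6.
Since E = E° − (0.0592/n)·log Q, log Q = n(E° − E)/0.0592 = 1.014.
Balancing electrons gives 3 Pd^2+(aq) + 2 Ga(s) → 3 Pd(s) + 2 Ga^3+(aq); thus Q = [Ga^3+(aq)]^2 / [Pd^2+(aq)]^3.
Solving for the unknown gives log [Pd^2+(aq)] = −0.184, so [Pd^2+(aq)] ≈ 0.65 M.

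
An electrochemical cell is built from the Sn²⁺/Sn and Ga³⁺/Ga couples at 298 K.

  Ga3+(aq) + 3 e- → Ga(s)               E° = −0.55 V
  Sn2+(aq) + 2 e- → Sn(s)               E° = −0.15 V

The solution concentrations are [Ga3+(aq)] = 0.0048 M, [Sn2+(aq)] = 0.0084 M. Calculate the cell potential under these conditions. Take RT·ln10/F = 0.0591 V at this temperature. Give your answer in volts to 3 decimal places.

The Sn²⁺/Sn couple has the more positive E°, so it is the cathode; Ga³⁺/Ga is the anode.
E°cell = −0.15 − (−0.55) = +0.40 V, with n = 6 electrons transferred.
The balanced reaction is 3 Sn2+(aq) + 2 Ga(s) → 3 Sn(s) + 2 Ga3+(aq), so Q = [Ga3+(aq)]^2 / [Sn2+(aq)]^3 = 38.9 and log Q = 1.590.
By the Nernst equation, E = +0.40 − (0.0591/6)·(1.590) = +0.384 V.

+0.384 V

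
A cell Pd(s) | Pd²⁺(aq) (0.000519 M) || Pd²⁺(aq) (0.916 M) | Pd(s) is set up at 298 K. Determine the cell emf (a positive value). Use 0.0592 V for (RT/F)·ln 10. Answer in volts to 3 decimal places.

For a concentration cell E°cell = 0, since both electrodes use the same couple.
The compartment with the higher Pd²⁺(aq) concentration (0.916 M) acts as the cathode; ions are reduced there and produced at the dilute (0.000519 M) anode.
With n = 2, Ecell = −(0.0592/2)·log([dilute]/[conc]) = −(0.0592/2)·log(0.000519/0.916) = +0.096 V.

0.096 V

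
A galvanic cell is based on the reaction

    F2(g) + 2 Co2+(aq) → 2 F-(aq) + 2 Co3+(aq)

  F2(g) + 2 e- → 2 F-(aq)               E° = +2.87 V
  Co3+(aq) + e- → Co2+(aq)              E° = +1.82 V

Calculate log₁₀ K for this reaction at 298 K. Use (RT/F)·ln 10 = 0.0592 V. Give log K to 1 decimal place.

log K = 35.5

The F₂/F⁻ couple is reduced (cathode); E°cell = +2.87 − (+1.82) = +1.05 V with n = 2.
At equilibrium E = 0, so log K = nE°cell / 0.0592 = (2)(+1.05) / 0.0592 = 35.5.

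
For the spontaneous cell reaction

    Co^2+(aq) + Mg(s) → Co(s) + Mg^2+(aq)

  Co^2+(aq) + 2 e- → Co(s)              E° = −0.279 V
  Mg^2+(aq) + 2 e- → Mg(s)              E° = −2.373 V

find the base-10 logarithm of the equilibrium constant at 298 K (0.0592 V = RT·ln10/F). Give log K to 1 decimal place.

log K = 70.7

The Co²⁺/Co couple is reduced (cathode); E°cell = −0.279 − (−2.373) = +2.094 V with n = 2.
At equilibrium E = 0, so log K = nE°cell / 0.0592 = (2)(+2.094) / 0.0592 = 70.7.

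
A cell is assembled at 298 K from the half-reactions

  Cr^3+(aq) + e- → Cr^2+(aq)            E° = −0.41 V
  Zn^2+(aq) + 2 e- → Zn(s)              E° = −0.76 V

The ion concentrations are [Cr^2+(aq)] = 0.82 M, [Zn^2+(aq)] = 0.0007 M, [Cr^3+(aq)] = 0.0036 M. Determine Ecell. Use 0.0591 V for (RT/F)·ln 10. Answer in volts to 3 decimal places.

+0.304 V

The Cr³⁺/Cr²⁺ couple has the more positive E°, so it is the cathode; Zn²⁺/Zn is the anode.
The standard potential is −0.41 − (−0.76) = +0.35 V and the balanced reaction transfers n = 2 electrons.
For the overall reaction 2 Cr^3+(aq) + Zn(s) → 2 Cr^2+(aq) + Zn^2+(aq), Q = ([Cr^2+(aq)]^2·[Zn^2+(aq)]) / [Cr^3+(aq)]^2 = 36.3, giving log Q = 1.560.
E = E° − (0.0591/n)·log Q = +0.35 − (0.0591/2)(1.560) = +0.304 V.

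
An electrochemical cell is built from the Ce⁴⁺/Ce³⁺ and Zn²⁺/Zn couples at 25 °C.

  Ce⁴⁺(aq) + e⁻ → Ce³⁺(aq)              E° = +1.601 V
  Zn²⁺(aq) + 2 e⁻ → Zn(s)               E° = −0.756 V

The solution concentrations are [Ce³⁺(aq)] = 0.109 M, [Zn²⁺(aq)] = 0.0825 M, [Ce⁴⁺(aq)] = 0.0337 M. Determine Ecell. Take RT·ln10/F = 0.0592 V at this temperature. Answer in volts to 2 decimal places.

The Ce⁴⁺/Ce³⁺ couple has the more positive E°, so it is the cathode; Zn²⁺/Zn is the anode.
E°cell = E°cat − E°an = +1.601 − (−0.756) = +2.357 V; n = 2.
Balancing gives 2 Ce⁴⁺(aq) + Zn(s) → 2 Ce³⁺(aq) + Zn²⁺(aq); hence Q = ([Ce³⁺(aq)]^2·[Zn²⁺(aq)]) / [Ce⁴⁺(aq)]^2 = 0.863 (log Q = −0.064).
By the Nernst equation, E = +2.357 − (0.0592/2)·(−0.064) = +2.36 V.

+2.36 V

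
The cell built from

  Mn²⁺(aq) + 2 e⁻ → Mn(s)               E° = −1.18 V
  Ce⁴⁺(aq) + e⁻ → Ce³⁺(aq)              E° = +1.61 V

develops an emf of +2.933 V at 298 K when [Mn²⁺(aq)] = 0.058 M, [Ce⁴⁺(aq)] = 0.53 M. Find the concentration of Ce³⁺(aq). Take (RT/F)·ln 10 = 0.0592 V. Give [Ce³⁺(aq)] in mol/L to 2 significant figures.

0.0085 M

The Ce⁴⁺/Ce³⁺ couple has the larger reduction potential, so it is the cathode: E°cell = +1.61 − (−1.18) = +2.79 V and n = 2.
Rearranging E = E° − (0.0592/n)·log Q gives log Q = 2(+2.79 − (+2.933))/0.0592 = −4.831.
For 2 Ce⁴⁺(aq) + Mn(s) → 2 Ce³⁺(aq) + Mn²⁺(aq), the reaction quotient is Q = ([Ce³⁺(aq)]^2·[Mn²⁺(aq)]) / [Ce⁴⁺(aq)]^2.
Substituting the known concentrations and solving, log [Ce³⁺(aq)] = −2.073 and [Ce³⁺(aq)] = 0.0085 M.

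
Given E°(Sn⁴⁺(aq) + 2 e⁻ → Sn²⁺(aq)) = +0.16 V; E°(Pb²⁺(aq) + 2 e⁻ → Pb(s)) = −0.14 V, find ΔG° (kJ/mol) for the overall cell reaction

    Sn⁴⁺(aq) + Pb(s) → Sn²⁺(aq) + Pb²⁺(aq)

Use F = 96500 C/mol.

In the reaction as written Sn⁴⁺(aq) is reduced, so the Sn⁴⁺/Sn²⁺ couple is the cathode and Pb²⁺/Pb is the anode.
E°cell = +0.16 − (−0.14) = +0.30 V; balancing electrons gives n = 2.
ΔG° = −nFE°cell = −(2)(96500)(+0.30) J/mol = −57.9 kJ/mol.

−57.9 kJ/mol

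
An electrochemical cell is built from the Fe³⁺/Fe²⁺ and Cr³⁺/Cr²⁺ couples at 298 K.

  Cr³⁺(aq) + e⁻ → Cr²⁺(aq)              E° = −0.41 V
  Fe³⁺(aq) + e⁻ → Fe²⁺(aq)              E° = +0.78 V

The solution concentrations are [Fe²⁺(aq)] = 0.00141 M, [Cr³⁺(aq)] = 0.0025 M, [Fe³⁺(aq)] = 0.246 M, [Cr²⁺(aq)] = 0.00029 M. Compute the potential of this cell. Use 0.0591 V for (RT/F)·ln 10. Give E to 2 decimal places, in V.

+1.27 V

The Fe³⁺/Fe²⁺ couple has the more positive E°, so it is the cathode; Cr³⁺/Cr²⁺ is the anode.
E°cell = +0.78 − (−0.41) = +1.19 V, with n = 1 electron transferred.
Balancing gives Fe³⁺(aq) + Cr²⁺(aq) → Fe²⁺(aq) + Cr³⁺(aq); hence Q = ([Fe²⁺(aq)]·[Cr³⁺(aq)]) / ([Fe³⁺(aq)]·[Cr²⁺(aq)]) = 0.0494 (log Q = −1.306).
E = E° − (0.0591/n)·log Q = +1.19 − (0.0591/1)(−1.306) = +1.27 V.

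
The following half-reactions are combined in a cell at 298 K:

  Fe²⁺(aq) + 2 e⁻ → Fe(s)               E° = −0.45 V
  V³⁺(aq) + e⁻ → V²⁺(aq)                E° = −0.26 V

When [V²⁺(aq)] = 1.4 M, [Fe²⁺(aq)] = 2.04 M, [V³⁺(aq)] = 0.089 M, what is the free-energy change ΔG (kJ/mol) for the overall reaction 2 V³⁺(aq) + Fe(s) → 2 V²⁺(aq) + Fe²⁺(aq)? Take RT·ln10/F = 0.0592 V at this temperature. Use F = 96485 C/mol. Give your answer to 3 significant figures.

With V³⁺/V²⁺ reduced at the cathode, E°cell = −0.26 − (−0.45) = +0.19 V and n = 2.
Q = ([V²⁺(aq)]^2·[Fe²⁺(aq)]) / [V³⁺(aq)]^2 = 505, so log Q = 2.703 and E = +0.19 − (0.0592/2)(2.703) = +0.1100 V.
Then ΔG = −nFE = −2 × 96485 × +0.1100 J/mol = −21.2 kJ/mol.

−21.2 kJ/mol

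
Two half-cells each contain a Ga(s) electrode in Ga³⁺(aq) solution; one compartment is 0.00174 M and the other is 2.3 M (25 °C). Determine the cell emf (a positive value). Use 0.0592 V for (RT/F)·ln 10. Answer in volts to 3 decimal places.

For a concentration cell E°cell = 0, since both electrodes use the same couple.
The compartment with the higher Ga³⁺(aq) concentration (2.3 M) acts as the cathode; ions are reduced there and produced at the dilute (0.00174 M) anode.
With n = 3, Ecell = −(0.0592/3)·log([dilute]/[conc]) = −(0.0592/3)·log(0.00174/2.3) = +0.062 V.

0.062 V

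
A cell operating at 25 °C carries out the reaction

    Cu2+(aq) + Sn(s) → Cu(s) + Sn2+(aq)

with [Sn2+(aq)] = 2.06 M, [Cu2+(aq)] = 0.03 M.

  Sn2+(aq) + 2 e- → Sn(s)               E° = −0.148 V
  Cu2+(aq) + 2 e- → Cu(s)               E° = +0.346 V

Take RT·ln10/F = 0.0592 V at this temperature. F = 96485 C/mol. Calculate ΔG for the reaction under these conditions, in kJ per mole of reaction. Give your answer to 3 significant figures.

The standard cell potential is +0.346 − (−0.148) = +0.494 V, with n = 2 electrons in the balanced equation.
Q = [Sn2+(aq)] / [Cu2+(aq)] = 68.7, so log Q = 1.837 and E = +0.494 − (0.0592/2)(1.837) = +0.4396 V.
ΔG = −nFE = −(2)(96485)(+0.4396) J/mol = −84.8 kJ/mol.

−84.8 kJ/mol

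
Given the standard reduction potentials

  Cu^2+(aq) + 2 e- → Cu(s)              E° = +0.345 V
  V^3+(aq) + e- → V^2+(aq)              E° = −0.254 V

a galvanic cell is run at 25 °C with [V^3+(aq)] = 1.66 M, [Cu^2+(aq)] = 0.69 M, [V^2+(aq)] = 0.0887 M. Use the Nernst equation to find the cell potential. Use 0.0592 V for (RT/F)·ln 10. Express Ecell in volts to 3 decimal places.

The Cu²⁺/Cu couple has the more positive E°, so it is the cathode; V³⁺/V²⁺ is the anode.
E°cell = +0.345 − (−0.254) = +0.599 V, with n = 2 electrons transferred.
The balanced reaction is Cu^2+(aq) + 2 V^2+(aq) → Cu(s) + 2 V^3+(aq), so Q = [V^3+(aq)]^2 / ([Cu^2+(aq)]·[V^2+(aq)]^2) = 508 and log Q = 2.706.
By the Nernst equation, E = +0.599 − (0.0592/2)·(2.706) = +0.519 V.

+0.519 V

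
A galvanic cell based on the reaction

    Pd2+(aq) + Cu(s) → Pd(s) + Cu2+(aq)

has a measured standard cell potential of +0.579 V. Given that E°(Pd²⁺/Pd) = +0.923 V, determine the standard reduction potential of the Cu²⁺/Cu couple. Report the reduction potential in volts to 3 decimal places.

+0.344 V

In the reaction as written the Pd²⁺/Pd couple is reduced (cathode) and Cu²⁺/Cu is oxidized (anode), so E°cell = E°(Pd²⁺/Pd) − E°(Cu²⁺/Cu).
E°(Cu²⁺/Cu) = E°(cathode) − E°cell = +0.923 − (+0.579) = +0.344 V.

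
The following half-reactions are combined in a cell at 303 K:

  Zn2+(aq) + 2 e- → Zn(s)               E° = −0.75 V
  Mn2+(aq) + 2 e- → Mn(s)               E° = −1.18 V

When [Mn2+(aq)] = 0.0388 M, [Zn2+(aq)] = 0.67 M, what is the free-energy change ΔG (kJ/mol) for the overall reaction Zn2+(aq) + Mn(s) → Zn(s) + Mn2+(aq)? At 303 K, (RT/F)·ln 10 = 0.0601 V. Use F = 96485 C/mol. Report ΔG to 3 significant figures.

−90.2 kJ/mol

With Zn²⁺/Zn reduced at the cathode, E°cell = −0.75 − (−1.18) = +0.43 V and n = 2.
Q = [Mn2+(aq)] / [Zn2+(aq)] = 0.0579, so log Q = −1.237 and E = +0.43 − (0.0601/2)(−1.237) = +0.4672 V.
Finally ΔG = −nFE = −(2)(96485 C/mol)(+0.4672 V) = −90.2 kJ/mol.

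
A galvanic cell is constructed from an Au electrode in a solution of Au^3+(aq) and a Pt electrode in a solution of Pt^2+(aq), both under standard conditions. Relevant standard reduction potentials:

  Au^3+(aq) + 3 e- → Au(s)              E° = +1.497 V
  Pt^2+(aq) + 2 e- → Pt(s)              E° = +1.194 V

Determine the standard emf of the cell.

Of the two couples in this cell, the one with the more positive reduction potential is reduced at the cathode: here that is Au³⁺/Au (+1.497 V); Pt²⁺/Pt (+1.194 V) is the anode.
E°cell = E°(cathode) − E°(anode) = +1.497 − (+1.194) = +0.303 V.

+0.303 V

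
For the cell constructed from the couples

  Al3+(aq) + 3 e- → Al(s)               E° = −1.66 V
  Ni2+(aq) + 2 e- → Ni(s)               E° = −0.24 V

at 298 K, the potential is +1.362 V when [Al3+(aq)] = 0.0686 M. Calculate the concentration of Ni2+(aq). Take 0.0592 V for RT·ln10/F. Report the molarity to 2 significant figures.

Ni²⁺/Ni is the cathode (higher E°); E°cell = −0.24 − (−1.66) = +1.42 V with n = 6.
Rearranging E = E° − (0.0592/n)·log Q gives log Q = 6(+1.42 − (+1.362))/0.0592 = 5.878.
Balancing electrons gives 3 Ni2+(aq) + 2 Al(s) → 3 Ni(s) + 2 Al3+(aq); thus Q = [Al3+(aq)]^2 / [Ni2+(aq)]^3.
Isolating [Ni2+(aq)] in Q = 10^{5.878} yields log [Ni2+(aq)] = −2.735, i.e. 0.0018 M.

0.0018 M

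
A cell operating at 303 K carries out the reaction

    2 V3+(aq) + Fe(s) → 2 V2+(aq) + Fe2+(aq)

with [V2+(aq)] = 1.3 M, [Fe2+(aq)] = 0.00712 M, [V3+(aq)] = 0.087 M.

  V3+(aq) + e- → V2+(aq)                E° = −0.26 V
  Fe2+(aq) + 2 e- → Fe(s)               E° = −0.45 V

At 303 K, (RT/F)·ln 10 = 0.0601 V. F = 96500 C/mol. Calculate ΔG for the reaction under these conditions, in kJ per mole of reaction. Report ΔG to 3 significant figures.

−35.5 kJ/mol

With V³⁺/V²⁺ reduced at the cathode, E°cell = −0.26 − (−0.45) = +0.19 V and n = 2.
Q = ([V2+(aq)]^2·[Fe2+(aq)]) / [V3+(aq)]^2 = 1.59, so log Q = 0.201 and E = +0.19 − (0.0601/2)(0.201) = +0.1840 V.
Then ΔG = −nFE = −2 × 96500 × +0.1840 J/mol = −35.5 kJ/mol.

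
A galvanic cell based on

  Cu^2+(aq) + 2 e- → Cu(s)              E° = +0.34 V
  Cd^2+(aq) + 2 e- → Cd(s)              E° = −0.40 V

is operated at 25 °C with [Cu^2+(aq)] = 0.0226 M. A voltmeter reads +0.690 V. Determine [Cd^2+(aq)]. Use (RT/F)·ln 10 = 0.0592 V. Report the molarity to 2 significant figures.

1.1 M

The Cu²⁺/Cu couple has the larger reduction potential, so it is the cathode: E°cell = +0.34 − (−0.40) = +0.74 V and n = 2.
From the Nernst equation, log Q = n(E° − E)/0.0592 = 2·(+0.74 − (+0.690))/0.0592 = 1.689.
Balancing electrons gives Cu^2+(aq) + Cd(s) → Cu(s) + Cd^2+(aq); thus Q = [Cd^2+(aq)] / [Cu^2+(aq)].
Isolating [Cd^2+(aq)] in Q = 10^{1.689} yields log [Cd^2+(aq)] = 0.043, i.e. 1.1 M.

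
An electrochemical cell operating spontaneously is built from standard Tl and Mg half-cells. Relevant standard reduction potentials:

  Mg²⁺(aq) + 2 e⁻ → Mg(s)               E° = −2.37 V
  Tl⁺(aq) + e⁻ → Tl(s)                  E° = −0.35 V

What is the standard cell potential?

Of the two couples in this cell, the one with the more positive reduction potential is reduced at the cathode: here that is Tl⁺/Tl (−0.35 V); Mg²⁺/Mg (−2.37 V) is the anode.
E°cell = E°(cathode) − E°(anode) = −0.35 − (−2.37) = +2.02 V.

+2.02 V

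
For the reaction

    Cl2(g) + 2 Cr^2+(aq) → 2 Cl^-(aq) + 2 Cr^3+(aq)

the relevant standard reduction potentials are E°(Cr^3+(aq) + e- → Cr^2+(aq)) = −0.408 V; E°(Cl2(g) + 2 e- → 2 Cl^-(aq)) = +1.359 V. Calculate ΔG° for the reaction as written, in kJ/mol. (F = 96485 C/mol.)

−341 kJ/mol

In the reaction as written Cl2(g) is reduced, so the Cl₂/Cl⁻ couple is the cathode and Cr³⁺/Cr²⁺ is the anode.
E°cell = +1.359 − (−0.408) = +1.767 V; balancing electrons gives n = 2.
ΔG° = −nFE°cell = −(2)(96485)(+1.767) J/mol = −341 kJ/mol.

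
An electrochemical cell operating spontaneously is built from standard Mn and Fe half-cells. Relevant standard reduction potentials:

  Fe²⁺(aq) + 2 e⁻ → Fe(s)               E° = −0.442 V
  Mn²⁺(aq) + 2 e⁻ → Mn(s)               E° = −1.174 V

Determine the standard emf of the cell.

Of the two couples in this cell, the one with the more positive reduction potential is reduced at the cathode: here that is Fe²⁺/Fe (−0.442 V); Mn²⁺/Mn (−1.174 V) is the anode.
E°cell = E°(cathode) − E°(anode) = −0.442 − (−1.174) = +0.732 V.

+0.732 V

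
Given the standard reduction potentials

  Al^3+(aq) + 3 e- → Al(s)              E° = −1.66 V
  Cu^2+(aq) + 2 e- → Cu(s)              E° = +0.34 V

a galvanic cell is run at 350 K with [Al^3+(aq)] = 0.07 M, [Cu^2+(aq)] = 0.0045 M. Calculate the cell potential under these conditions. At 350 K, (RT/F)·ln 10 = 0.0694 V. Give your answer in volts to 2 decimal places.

+1.95 V

Since E°(Cu²⁺/Cu) > E°(Al³⁺/Al), Cu²⁺/Cu serves as the cathode.
E°cell = E°cat − E°an = +0.34 − (−1.66) = +2.00 V; n = 6.
Balancing gives 3 Cu^2+(aq) + 2 Al(s) → 3 Cu(s) + 2 Al^3+(aq); hence Q = [Al^3+(aq)]^2 / [Cu^2+(aq)]^3 = 5.38×10^4 (log Q = 4.731).
By the Nernst equation, E = +2.00 − (0.0694/6)·(4.731) = +1.95 V.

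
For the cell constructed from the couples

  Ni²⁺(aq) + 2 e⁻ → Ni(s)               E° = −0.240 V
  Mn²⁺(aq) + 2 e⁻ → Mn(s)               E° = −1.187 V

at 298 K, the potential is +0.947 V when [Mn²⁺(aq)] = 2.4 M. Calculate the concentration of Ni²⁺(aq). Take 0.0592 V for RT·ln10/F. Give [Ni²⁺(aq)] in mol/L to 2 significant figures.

2.4 M

With Ni²⁺/Ni at the cathode and Mn²⁺/Mn at the anode, E°cell = −0.240 − (−1.187) = +0.947 V (n = 2).
From the Nernst equation, log Q = n(E° − E)/0.0592 = 2·(+0.947 − (+0.947))/0.0592 = 0.000.
The balanced reaction is Ni²⁺(aq) + Mn(s) → Ni(s) + Mn²⁺(aq), so Q = [Mn²⁺(aq)] / [Ni²⁺(aq)].
Solving for the unknown gives log [Ni²⁺(aq)] = 0.380, so [Ni²⁺(aq)] ≈ 2.4 M.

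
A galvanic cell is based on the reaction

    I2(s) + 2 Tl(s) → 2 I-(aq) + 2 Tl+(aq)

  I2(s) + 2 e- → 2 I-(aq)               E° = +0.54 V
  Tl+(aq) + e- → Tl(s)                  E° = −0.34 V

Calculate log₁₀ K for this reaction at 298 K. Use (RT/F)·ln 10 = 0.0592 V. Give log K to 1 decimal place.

log K = 29.7

The I₂/I⁻ couple is reduced (cathode); E°cell = +0.54 − (−0.34) = +0.88 V with n = 2.
At equilibrium E = 0, so log K = nE°cell / 0.0592 = (2)(+0.88) / 0.0592 = 29.7.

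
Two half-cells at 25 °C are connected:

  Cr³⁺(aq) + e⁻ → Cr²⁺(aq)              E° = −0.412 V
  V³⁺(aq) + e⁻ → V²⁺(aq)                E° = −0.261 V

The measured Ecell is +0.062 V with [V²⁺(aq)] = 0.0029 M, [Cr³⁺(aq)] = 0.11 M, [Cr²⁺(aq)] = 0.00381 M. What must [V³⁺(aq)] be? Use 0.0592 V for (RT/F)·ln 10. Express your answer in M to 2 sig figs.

The V³⁺/V²⁺ couple has the larger reduction potential, so it is the cathode: E°cell = −0.261 − (−0.412) = +0.151 V and n = 1.
From the Nernst equation, log Q = n(E° − E)/0.0592 = 1·(+0.151 − (+0.062))/0.0592 = 1.503.
Balancing electrons gives V³⁺(aq) + Cr²⁺(aq) → V²⁺(aq) + Cr³⁺(aq); thus Q = ([V²⁺(aq)]·[Cr³⁺(aq)]) / ([V³⁺(aq)]·[Cr²⁺(aq)]).
Isolating [V³⁺(aq)] in Q = 10^{1.503} yields log [V³⁺(aq)] = −2.580, i.e. 0.0026 M.

0.0026 M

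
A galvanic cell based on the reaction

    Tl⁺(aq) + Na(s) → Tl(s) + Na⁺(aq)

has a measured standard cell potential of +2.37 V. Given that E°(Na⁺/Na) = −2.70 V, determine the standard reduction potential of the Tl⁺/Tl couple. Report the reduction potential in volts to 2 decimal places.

−0.33 V

In the reaction as written the Tl⁺/Tl couple is reduced (cathode) and Na⁺/Na is oxidized (anode), so E°cell = E°(Tl⁺/Tl) − E°(Na⁺/Na).
E°(Tl⁺/Tl) = E°cell + E°(anode) = +2.37 + (−2.70) = −0.33 V.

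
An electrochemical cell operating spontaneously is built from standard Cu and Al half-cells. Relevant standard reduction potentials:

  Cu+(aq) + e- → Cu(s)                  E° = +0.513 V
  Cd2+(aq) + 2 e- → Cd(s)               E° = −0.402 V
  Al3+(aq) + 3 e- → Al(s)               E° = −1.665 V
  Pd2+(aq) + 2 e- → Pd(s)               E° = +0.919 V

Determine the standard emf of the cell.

+2.178 V

Of the two couples in this cell, the one with the more positive reduction potential is reduced at the cathode: here that is Cu⁺/Cu (+0.513 V); Al³⁺/Al (−1.665 V) is the anode.
E°cell = E°(cathode) − E°(anode) = +0.513 − (−1.665) = +2.178 V.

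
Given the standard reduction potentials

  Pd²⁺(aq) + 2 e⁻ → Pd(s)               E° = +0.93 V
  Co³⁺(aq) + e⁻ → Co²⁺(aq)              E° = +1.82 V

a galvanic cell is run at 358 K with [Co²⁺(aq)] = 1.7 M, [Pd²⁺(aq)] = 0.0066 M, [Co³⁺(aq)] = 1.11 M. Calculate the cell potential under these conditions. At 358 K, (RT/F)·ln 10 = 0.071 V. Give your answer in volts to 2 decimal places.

The Co³⁺/Co²⁺ couple has the more positive E°, so it is the cathode; Pd²⁺/Pd is the anode.
The standard potential is +1.82 − (+0.93) = +0.89 V and the balanced reaction transfers n = 2 electrons.
The balanced reaction is 2 Co³⁺(aq) + Pd(s) → 2 Co²⁺(aq) + Pd²⁺(aq), so Q = ([Co²⁺(aq)]^2·[Pd²⁺(aq)]) / [Co³⁺(aq)]^2 = 0.0155 and log Q = −1.810.
By the Nernst equation, E = +0.89 − (0.071/2)·(−1.810) = +0.95 V.

+0.95 V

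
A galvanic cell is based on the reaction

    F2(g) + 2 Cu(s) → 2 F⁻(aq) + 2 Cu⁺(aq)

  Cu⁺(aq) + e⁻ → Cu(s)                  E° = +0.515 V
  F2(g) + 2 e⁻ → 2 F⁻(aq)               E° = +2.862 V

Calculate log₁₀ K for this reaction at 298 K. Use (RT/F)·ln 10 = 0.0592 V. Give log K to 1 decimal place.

The F₂/F⁻ couple is reduced (cathode); E°cell = +2.862 − (+0.515) = +2.347 V with n = 2.
At equilibrium E = 0, so log K = nE°cell / 0.0592 = (2)(+2.347) / 0.0592 = 79.3.

log K = 79.3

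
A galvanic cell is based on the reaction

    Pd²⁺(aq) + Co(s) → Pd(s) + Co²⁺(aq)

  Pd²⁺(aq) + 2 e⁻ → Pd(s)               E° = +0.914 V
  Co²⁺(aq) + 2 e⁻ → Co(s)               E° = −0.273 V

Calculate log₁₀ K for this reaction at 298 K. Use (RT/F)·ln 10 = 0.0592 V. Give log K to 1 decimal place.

log K = 40.1

The Pd²⁺/Pd couple is reduced (cathode); E°cell = +0.914 − (−0.273) = +1.187 V with n = 2.
At equilibrium E = 0, so log K = nE°cell / 0.0592 = (2)(+1.187) / 0.0592 = 40.1.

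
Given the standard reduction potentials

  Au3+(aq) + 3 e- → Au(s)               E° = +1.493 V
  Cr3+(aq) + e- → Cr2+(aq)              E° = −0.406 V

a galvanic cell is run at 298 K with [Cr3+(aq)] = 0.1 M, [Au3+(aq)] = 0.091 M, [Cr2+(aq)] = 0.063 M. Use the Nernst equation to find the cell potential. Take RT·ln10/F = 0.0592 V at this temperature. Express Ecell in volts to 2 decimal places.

+1.87 V

The Au³⁺/Au couple has the more positive E°, so it is the cathode; Cr³⁺/Cr²⁺ is the anode.
E°cell = E°cat − E°an = +1.493 − (−0.406) = +1.899 V; n = 3.
For the overall reaction Au3+(aq) + 3 Cr2+(aq) → Au(s) + 3 Cr3+(aq), Q = [Cr3+(aq)]^3 / ([Au3+(aq)]·[Cr2+(aq)]^3) = 43.9, giving log Q = 1.643.
E = E° − (0.0592/n)·log Q = +1.899 − (0.0592/3)(1.643) = +1.87 V.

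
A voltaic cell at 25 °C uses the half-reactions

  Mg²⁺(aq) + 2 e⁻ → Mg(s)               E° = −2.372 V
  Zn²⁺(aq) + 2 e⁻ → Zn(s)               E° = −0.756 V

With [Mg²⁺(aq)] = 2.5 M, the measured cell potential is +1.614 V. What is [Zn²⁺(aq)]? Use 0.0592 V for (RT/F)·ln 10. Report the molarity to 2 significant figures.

Zn²⁺/Zn is the cathode (higher E°); E°cell = −0.756 − (−2.372) = +1.616 V with n = 2.
Rearranging E = E° − (0.0592/n)·log Q gives log Q = 2(+1.616 − (+1.614))/0.0592 = 0.068.
The balanced reaction is Zn²⁺(aq) + Mg(s) → Zn(s) + Mg²⁺(aq), so Q = [Mg²⁺(aq)] / [Zn²⁺(aq)].
Solving for the unknown gives log [Zn²⁺(aq)] = 0.330, so [Zn²⁺(aq)] ≈ 2.1 M.

2.1 M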